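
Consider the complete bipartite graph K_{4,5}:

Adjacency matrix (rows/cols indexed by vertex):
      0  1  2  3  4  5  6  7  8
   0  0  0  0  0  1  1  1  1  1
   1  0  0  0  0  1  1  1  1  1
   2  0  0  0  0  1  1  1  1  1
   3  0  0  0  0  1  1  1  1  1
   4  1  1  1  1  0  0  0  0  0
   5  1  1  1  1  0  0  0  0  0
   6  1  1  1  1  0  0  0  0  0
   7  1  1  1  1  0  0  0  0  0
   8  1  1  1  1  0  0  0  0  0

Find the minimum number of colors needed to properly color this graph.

K_{4,5} is bipartite: vertices split into two independent sets of size 4 and 5.
Color one set 0, the other 1. No adjacent vertices share a color.
Chromatic number = 2.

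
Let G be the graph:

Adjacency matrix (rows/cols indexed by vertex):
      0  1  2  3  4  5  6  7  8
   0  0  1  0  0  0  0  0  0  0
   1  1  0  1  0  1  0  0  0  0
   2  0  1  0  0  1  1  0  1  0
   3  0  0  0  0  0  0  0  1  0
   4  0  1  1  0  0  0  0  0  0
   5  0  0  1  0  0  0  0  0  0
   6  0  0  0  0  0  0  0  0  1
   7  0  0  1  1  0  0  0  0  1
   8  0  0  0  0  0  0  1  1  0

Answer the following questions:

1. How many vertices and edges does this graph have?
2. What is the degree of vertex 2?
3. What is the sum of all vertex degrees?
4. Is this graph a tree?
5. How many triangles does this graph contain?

Count: 9 vertices, 9 edges.
Vertex 2 has neighbors [1, 4, 5, 7], degree = 4.
Handshaking lemma: 2 * 9 = 18.
A tree on 9 vertices has 8 edges. This graph has 9 edges (1 extra). Not a tree.
Number of triangles = 1.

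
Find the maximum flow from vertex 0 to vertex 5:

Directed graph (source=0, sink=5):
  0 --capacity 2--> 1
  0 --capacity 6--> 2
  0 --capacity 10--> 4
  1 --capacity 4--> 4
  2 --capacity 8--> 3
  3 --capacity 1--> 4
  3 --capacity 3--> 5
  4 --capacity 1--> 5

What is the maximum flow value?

Computing max flow:
  Flow on (0->2): 4/6
  Flow on (2->3): 4/8
  Flow on (3->4): 1/1
  Flow on (3->5): 3/3
  Flow on (4->5): 1/1
Maximum flow = 4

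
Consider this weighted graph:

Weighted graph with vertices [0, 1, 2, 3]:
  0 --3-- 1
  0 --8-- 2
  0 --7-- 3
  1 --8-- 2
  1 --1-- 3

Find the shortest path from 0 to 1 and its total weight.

Using Dijkstra's algorithm from vertex 0:
Shortest path: 0 -> 1
Total weight: 3 = 3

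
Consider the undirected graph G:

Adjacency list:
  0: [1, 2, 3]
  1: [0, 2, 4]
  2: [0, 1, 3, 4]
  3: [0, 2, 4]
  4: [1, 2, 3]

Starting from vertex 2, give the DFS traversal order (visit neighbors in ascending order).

DFS from vertex 2 (neighbors processed in ascending order):
Visit order: 2, 0, 1, 4, 3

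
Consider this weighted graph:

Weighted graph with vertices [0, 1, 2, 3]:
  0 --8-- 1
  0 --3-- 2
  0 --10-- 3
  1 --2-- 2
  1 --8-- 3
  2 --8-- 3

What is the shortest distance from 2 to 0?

Using Dijkstra's algorithm from vertex 2:
Shortest path: 2 -> 0
Total weight: 3 = 3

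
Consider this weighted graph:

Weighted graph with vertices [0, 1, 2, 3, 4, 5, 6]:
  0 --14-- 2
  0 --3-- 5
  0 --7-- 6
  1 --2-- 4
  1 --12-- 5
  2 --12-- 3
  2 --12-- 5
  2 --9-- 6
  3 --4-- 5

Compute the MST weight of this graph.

Applying Kruskal's algorithm (sort edges by weight, add if no cycle):
  Add (1,4) w=2
  Add (0,5) w=3
  Add (3,5) w=4
  Add (0,6) w=7
  Add (2,6) w=9
  Add (1,5) w=12
  Skip (2,5) w=12 (creates cycle)
  Skip (2,3) w=12 (creates cycle)
  Skip (0,2) w=14 (creates cycle)
MST weight = 37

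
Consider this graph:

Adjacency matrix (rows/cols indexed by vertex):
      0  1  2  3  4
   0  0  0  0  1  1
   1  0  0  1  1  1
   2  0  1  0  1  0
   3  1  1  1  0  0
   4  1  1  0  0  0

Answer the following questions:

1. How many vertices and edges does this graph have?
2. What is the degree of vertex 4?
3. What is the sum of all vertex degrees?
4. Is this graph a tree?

Count: 5 vertices, 6 edges.
Vertex 4 has neighbors [0, 1], degree = 2.
Handshaking lemma: 2 * 6 = 12.
A tree on 5 vertices has 4 edges. This graph has 6 edges (2 extra). Not a tree.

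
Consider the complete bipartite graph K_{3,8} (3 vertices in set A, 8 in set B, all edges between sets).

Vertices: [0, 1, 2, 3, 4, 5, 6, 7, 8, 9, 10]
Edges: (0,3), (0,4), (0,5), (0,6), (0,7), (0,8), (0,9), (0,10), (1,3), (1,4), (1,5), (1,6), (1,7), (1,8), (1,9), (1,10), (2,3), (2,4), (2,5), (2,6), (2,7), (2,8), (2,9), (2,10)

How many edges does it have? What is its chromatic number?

K_{3,8} has 3 * 8 = 24 edges.
Bipartite graphs have chromatic number 2 (color each partition differently).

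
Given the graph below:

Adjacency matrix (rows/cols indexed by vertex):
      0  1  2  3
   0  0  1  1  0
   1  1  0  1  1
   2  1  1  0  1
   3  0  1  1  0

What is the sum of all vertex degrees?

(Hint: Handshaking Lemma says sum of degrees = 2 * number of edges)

Count edges: 5 edges.
By Handshaking Lemma: sum of degrees = 2 * 5 = 10.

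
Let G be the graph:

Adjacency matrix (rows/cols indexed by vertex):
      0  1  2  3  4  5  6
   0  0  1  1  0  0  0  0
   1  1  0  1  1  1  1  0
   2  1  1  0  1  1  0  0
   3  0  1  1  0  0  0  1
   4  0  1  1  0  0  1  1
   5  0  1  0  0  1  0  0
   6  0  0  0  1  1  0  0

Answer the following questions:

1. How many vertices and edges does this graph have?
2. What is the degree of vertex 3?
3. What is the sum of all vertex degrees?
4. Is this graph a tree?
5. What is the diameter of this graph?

Count: 7 vertices, 11 edges.
Vertex 3 has neighbors [1, 2, 6], degree = 3.
Handshaking lemma: 2 * 11 = 22.
A tree on 7 vertices has 6 edges. This graph has 11 edges (5 extra). Not a tree.
Diameter (longest shortest path) = 3.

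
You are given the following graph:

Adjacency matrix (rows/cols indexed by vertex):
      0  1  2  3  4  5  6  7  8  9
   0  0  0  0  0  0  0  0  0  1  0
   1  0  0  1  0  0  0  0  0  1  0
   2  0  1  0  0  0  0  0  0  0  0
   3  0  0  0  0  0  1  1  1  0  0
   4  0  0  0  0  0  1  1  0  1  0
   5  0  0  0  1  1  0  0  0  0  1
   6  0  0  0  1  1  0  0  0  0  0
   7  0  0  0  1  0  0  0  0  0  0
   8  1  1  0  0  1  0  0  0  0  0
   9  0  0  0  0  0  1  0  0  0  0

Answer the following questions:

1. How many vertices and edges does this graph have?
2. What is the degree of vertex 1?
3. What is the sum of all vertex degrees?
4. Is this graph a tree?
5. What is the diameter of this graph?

Count: 10 vertices, 10 edges.
Vertex 1 has neighbors [2, 8], degree = 2.
Handshaking lemma: 2 * 10 = 20.
A tree on 10 vertices has 9 edges. This graph has 10 edges (1 extra). Not a tree.
Diameter (longest shortest path) = 6.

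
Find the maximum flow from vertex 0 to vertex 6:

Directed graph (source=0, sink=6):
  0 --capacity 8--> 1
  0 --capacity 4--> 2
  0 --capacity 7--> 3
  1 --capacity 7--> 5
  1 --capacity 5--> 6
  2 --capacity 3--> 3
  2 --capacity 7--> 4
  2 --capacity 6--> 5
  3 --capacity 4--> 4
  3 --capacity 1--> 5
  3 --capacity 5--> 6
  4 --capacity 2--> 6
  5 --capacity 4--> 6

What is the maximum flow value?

Computing max flow:
  Flow on (0->1): 5/8
  Flow on (0->2): 4/4
  Flow on (0->3): 7/7
  Flow on (1->6): 5/5
  Flow on (2->3): 1/3
  Flow on (2->5): 3/6
  Flow on (3->4): 2/4
  Flow on (3->5): 1/1
  Flow on (3->6): 5/5
  Flow on (4->6): 2/2
  Flow on (5->6): 4/4
Maximum flow = 16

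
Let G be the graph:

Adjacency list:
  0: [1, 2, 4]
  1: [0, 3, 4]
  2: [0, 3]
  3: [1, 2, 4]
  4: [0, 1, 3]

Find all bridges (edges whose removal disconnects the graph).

No bridges found. The graph is 2-edge-connected (no single edge removal disconnects it).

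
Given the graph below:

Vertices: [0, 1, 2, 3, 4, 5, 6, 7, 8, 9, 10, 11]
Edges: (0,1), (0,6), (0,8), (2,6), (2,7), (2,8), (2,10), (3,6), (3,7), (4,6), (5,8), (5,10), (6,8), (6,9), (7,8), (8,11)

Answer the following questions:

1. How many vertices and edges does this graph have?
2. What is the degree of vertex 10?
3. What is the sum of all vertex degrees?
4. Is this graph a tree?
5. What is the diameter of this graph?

Count: 12 vertices, 16 edges.
Vertex 10 has neighbors [2, 5], degree = 2.
Handshaking lemma: 2 * 16 = 32.
A tree on 12 vertices has 11 edges. This graph has 16 edges (5 extra). Not a tree.
Diameter (longest shortest path) = 4.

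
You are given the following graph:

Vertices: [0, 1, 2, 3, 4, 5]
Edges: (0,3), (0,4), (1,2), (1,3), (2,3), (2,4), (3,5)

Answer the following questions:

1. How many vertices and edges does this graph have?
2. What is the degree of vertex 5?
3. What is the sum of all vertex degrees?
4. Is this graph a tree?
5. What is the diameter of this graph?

Count: 6 vertices, 7 edges.
Vertex 5 has neighbors [3], degree = 1.
Handshaking lemma: 2 * 7 = 14.
A tree on 6 vertices has 5 edges. This graph has 7 edges (2 extra). Not a tree.
Diameter (longest shortest path) = 3.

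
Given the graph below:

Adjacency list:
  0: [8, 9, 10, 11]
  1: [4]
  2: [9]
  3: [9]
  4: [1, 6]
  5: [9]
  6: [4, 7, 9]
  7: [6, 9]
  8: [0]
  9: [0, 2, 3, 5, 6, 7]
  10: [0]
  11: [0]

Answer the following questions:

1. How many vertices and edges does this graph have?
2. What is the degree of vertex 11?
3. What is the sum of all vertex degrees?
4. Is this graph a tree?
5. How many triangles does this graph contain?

Count: 12 vertices, 12 edges.
Vertex 11 has neighbors [0], degree = 1.
Handshaking lemma: 2 * 12 = 24.
A tree on 12 vertices has 11 edges. This graph has 12 edges (1 extra). Not a tree.
Number of triangles = 1.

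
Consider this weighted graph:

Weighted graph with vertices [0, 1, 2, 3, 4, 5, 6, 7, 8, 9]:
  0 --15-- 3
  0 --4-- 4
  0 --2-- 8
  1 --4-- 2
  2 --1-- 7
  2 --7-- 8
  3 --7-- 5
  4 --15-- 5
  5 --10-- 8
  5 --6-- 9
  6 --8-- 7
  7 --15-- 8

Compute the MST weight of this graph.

Applying Kruskal's algorithm (sort edges by weight, add if no cycle):
  Add (2,7) w=1
  Add (0,8) w=2
  Add (0,4) w=4
  Add (1,2) w=4
  Add (5,9) w=6
  Add (2,8) w=7
  Add (3,5) w=7
  Add (6,7) w=8
  Add (5,8) w=10
  Skip (0,3) w=15 (creates cycle)
  Skip (4,5) w=15 (creates cycle)
  Skip (7,8) w=15 (creates cycle)
MST weight = 49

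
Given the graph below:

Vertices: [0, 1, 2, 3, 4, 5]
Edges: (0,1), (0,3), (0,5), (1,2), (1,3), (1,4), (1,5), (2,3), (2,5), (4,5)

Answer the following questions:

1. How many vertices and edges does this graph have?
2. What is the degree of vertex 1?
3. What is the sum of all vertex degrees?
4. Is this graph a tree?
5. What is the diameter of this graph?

Count: 6 vertices, 10 edges.
Vertex 1 has neighbors [0, 2, 3, 4, 5], degree = 5.
Handshaking lemma: 2 * 10 = 20.
A tree on 6 vertices has 5 edges. This graph has 10 edges (5 extra). Not a tree.
Diameter (longest shortest path) = 2.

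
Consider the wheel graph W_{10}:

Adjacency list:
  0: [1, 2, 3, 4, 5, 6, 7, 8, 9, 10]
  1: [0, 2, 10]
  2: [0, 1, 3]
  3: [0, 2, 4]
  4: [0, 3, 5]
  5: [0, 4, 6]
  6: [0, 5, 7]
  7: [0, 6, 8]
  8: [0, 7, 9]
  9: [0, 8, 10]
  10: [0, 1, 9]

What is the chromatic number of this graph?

W_{10} = C_{10} plus a hub adjacent to every cycle vertex.
The outer cycle needs 2 colors (even cycle); the hub is adjacent to all of them so needs a fresh color.
Chromatic number = 2 + 1 = 3.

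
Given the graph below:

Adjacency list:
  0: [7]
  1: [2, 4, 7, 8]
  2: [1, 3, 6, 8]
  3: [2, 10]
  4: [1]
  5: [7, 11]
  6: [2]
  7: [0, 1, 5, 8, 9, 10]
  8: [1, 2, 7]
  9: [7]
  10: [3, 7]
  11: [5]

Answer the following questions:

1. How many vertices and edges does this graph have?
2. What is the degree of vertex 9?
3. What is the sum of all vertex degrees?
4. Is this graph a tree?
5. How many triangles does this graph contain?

Count: 12 vertices, 14 edges.
Vertex 9 has neighbors [7], degree = 1.
Handshaking lemma: 2 * 14 = 28.
A tree on 12 vertices has 11 edges. This graph has 14 edges (3 extra). Not a tree.
Number of triangles = 2.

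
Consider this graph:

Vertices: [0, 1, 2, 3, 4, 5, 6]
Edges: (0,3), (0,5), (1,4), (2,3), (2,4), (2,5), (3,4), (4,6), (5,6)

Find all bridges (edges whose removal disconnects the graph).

A bridge is an edge whose removal increases the number of connected components.
Bridges found: (1,4)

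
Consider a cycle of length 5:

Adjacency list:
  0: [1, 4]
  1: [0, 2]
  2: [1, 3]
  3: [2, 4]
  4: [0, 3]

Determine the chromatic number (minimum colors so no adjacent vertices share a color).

This is an odd cycle (C_5). Odd cycles are not bipartite (any 2-coloring forces two adjacent vertices to match), and 3 colors suffice.
Chromatic number = 3.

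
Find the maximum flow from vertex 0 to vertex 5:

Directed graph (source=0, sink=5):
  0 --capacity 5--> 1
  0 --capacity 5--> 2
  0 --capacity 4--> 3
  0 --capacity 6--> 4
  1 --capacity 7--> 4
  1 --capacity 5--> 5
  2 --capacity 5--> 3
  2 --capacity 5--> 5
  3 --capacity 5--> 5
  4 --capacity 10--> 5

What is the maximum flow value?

Computing max flow:
  Flow on (0->1): 5/5
  Flow on (0->2): 5/5
  Flow on (0->3): 4/4
  Flow on (0->4): 6/6
  Flow on (1->5): 5/5
  Flow on (2->5): 5/5
  Flow on (3->5): 4/5
  Flow on (4->5): 6/10
Maximum flow = 20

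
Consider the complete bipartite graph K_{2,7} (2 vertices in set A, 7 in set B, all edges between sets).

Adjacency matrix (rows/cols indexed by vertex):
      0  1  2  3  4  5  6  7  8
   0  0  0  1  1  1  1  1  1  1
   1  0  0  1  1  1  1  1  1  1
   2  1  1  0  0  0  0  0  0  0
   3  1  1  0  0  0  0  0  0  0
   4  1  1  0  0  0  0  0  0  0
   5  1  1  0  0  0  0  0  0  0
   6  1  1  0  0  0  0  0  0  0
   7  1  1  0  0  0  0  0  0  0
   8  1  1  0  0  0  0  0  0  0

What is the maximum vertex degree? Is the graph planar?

Set-A vertices have degree 7; set-B vertices have degree 2. Maximum degree = max(2,7) = 7.
min(2,7) <= 2, so K_{2,7} avoids a K_{3,3} subdivision and is planar.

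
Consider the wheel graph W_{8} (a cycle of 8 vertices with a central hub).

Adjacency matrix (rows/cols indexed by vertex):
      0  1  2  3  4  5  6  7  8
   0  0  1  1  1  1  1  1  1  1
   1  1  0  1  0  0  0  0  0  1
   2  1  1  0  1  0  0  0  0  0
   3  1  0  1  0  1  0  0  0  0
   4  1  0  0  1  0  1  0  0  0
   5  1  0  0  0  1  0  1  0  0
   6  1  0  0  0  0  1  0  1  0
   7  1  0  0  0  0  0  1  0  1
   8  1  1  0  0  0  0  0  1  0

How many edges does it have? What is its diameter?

Wheel graph W_{8}: 8 cycle edges + 8 spoke edges = 16 edges.
The hub is distance 1 from all cycle vertices. Max distance between cycle vertices through hub is 2.
Diameter = 2.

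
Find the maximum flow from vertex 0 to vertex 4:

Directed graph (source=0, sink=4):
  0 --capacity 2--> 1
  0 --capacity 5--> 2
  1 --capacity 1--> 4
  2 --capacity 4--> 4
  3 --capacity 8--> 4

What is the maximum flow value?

Computing max flow:
  Flow on (0->1): 1/2
  Flow on (0->2): 4/5
  Flow on (1->4): 1/1
  Flow on (2->4): 4/4
Maximum flow = 5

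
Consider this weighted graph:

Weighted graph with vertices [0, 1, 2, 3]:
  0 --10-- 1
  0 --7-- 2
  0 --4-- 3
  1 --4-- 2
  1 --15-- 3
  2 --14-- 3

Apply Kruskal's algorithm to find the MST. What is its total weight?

Applying Kruskal's algorithm (sort edges by weight, add if no cycle):
  Add (0,3) w=4
  Add (1,2) w=4
  Add (0,2) w=7
  Skip (0,1) w=10 (creates cycle)
  Skip (2,3) w=14 (creates cycle)
  Skip (1,3) w=15 (creates cycle)
MST weight = 15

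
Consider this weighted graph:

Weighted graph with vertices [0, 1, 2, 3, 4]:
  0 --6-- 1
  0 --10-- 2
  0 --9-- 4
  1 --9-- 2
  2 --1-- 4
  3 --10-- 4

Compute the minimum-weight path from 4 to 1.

Using Dijkstra's algorithm from vertex 4:
Shortest path: 4 -> 2 -> 1
Total weight: 1 + 9 = 10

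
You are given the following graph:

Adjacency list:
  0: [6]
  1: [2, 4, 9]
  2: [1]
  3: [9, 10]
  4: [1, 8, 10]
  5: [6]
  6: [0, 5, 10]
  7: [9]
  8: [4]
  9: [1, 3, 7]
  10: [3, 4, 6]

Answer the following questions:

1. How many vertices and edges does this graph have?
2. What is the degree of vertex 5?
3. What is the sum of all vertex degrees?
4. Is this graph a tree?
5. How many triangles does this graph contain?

Count: 11 vertices, 11 edges.
Vertex 5 has neighbors [6], degree = 1.
Handshaking lemma: 2 * 11 = 22.
A tree on 11 vertices has 10 edges. This graph has 11 edges (1 extra). Not a tree.
Number of triangles = 0.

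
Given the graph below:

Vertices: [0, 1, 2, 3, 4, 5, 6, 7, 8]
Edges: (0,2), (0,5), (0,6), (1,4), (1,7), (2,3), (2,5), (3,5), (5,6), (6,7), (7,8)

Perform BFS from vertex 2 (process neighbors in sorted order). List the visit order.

BFS from vertex 2 (neighbors processed in ascending order):
Visit order: 2, 0, 3, 5, 6, 7, 1, 8, 4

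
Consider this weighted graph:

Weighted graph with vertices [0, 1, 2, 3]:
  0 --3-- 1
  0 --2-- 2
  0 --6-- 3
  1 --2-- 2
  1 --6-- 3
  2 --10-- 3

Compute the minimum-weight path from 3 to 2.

Using Dijkstra's algorithm from vertex 3:
Shortest path: 3 -> 0 -> 2
Total weight: 6 + 2 = 8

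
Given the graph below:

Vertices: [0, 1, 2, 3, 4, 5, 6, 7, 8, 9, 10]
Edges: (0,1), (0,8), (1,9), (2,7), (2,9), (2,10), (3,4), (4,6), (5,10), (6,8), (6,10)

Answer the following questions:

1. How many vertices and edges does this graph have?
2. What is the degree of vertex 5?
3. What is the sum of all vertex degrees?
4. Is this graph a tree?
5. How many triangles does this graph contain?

Count: 11 vertices, 11 edges.
Vertex 5 has neighbors [10], degree = 1.
Handshaking lemma: 2 * 11 = 22.
A tree on 11 vertices has 10 edges. This graph has 11 edges (1 extra). Not a tree.
Number of triangles = 0.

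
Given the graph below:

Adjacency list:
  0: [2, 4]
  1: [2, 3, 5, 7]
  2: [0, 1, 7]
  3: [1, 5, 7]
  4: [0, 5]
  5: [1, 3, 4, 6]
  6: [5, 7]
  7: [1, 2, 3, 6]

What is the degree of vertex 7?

Vertex 7 has neighbors [1, 2, 3, 6], so deg(7) = 4.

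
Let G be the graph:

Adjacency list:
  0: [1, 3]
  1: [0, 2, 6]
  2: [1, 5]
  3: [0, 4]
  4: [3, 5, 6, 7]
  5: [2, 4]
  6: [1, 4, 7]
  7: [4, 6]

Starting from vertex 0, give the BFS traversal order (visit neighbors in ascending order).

BFS from vertex 0 (neighbors processed in ascending order):
Visit order: 0, 1, 3, 2, 6, 4, 5, 7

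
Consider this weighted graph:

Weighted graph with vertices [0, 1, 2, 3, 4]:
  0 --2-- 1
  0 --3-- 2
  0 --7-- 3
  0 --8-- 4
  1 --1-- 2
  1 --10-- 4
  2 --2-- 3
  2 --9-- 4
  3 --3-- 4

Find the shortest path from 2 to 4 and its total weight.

Using Dijkstra's algorithm from vertex 2:
Shortest path: 2 -> 3 -> 4
Total weight: 2 + 3 = 5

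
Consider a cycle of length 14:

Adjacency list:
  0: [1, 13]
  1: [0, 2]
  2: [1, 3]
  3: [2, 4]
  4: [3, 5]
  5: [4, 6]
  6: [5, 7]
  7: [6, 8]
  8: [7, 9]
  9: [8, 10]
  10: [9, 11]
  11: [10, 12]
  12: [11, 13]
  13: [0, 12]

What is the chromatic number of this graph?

This is an even cycle (C_14). Even cycles are bipartite.
Chromatic number = 2.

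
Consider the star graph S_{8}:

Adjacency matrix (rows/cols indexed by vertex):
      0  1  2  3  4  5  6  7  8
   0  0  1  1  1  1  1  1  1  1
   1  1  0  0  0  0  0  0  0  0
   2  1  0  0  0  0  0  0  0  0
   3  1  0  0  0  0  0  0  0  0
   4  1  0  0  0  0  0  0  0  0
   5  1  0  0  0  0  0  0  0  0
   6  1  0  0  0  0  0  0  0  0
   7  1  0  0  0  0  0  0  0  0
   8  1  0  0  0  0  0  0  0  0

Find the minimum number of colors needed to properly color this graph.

S_{8} has one hub adjacent to 8 leaves; leaves are pairwise non-adjacent.
Color the hub 0 and every leaf 1.
Chromatic number = 2.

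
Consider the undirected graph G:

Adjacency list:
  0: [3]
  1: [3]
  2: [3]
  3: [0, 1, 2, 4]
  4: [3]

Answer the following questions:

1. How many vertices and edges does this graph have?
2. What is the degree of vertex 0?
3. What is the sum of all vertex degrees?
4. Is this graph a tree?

Count: 5 vertices, 4 edges.
Vertex 0 has neighbors [3], degree = 1.
Handshaking lemma: 2 * 4 = 8.
A graph is a tree iff it is connected and has exactly n-1 edges. This graph is connected (all 5 vertices in one component) and has 5-1 = 4 edges. It is a tree.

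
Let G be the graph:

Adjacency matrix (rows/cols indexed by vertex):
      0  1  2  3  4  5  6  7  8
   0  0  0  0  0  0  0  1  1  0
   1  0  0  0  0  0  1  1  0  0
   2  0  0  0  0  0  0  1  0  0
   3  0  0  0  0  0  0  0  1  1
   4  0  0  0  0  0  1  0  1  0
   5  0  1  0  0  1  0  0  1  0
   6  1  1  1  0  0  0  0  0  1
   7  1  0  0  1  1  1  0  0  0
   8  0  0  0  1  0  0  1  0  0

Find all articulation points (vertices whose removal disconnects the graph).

An articulation point is a vertex whose removal disconnects the graph.
Articulation points: [6]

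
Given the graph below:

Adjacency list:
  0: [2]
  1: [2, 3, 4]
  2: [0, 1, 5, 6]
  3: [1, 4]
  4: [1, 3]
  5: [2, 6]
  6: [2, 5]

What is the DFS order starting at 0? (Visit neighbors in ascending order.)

DFS from vertex 0 (neighbors processed in ascending order):
Visit order: 0, 2, 1, 3, 4, 5, 6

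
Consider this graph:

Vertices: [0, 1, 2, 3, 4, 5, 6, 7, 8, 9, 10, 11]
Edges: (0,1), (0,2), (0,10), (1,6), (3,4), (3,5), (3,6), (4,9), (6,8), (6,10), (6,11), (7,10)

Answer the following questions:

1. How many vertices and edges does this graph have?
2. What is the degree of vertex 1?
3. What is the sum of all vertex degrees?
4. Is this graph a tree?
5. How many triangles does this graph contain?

Count: 12 vertices, 12 edges.
Vertex 1 has neighbors [0, 6], degree = 2.
Handshaking lemma: 2 * 12 = 24.
A tree on 12 vertices has 11 edges. This graph has 12 edges (1 extra). Not a tree.
Number of triangles = 0.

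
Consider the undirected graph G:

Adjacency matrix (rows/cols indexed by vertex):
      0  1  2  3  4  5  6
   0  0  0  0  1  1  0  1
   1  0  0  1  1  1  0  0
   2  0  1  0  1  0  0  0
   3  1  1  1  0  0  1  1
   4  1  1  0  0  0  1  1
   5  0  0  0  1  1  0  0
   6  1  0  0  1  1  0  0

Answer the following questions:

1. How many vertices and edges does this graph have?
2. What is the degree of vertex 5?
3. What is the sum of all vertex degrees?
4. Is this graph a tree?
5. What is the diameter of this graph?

Count: 7 vertices, 11 edges.
Vertex 5 has neighbors [3, 4], degree = 2.
Handshaking lemma: 2 * 11 = 22.
A tree on 7 vertices has 6 edges. This graph has 11 edges (5 extra). Not a tree.
Diameter (longest shortest path) = 2.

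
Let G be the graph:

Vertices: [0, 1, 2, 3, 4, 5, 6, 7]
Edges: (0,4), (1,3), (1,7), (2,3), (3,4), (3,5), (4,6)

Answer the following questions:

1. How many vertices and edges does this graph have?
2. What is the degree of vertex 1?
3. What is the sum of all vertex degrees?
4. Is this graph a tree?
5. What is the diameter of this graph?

Count: 8 vertices, 7 edges.
Vertex 1 has neighbors [3, 7], degree = 2.
Handshaking lemma: 2 * 7 = 14.
A graph is a tree iff it is connected and has exactly n-1 edges. This graph is connected (all 8 vertices in one component) and has 8-1 = 7 edges. It is a tree.
Diameter (longest shortest path) = 4.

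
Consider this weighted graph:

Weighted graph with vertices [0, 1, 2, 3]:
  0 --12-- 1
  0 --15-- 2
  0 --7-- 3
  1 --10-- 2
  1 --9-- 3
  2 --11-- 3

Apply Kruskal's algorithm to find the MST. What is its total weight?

Applying Kruskal's algorithm (sort edges by weight, add if no cycle):
  Add (0,3) w=7
  Add (1,3) w=9
  Add (1,2) w=10
  Skip (2,3) w=11 (creates cycle)
  Skip (0,1) w=12 (creates cycle)
  Skip (0,2) w=15 (creates cycle)
MST weight = 26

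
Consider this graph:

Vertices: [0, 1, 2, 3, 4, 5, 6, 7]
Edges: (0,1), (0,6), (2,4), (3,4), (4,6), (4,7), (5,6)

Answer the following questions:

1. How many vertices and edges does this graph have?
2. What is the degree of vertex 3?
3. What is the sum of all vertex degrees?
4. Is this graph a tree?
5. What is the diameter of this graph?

Count: 8 vertices, 7 edges.
Vertex 3 has neighbors [4], degree = 1.
Handshaking lemma: 2 * 7 = 14.
A graph is a tree iff it is connected and has exactly n-1 edges. This graph is connected (all 8 vertices in one component) and has 8-1 = 7 edges. It is a tree.
Diameter (longest shortest path) = 4.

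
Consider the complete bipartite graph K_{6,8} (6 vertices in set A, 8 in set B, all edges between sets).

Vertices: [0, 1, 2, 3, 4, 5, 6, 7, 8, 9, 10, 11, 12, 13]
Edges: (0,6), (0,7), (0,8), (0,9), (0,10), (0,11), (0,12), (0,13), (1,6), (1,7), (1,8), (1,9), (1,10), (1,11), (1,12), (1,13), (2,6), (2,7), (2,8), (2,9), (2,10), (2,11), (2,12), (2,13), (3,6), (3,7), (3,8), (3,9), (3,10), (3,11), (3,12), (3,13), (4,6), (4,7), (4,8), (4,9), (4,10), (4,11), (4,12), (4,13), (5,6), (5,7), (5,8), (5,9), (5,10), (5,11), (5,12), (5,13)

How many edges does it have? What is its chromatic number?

K_{6,8} has 6 * 8 = 48 edges.
Bipartite graphs have chromatic number 2 (color each partition differently).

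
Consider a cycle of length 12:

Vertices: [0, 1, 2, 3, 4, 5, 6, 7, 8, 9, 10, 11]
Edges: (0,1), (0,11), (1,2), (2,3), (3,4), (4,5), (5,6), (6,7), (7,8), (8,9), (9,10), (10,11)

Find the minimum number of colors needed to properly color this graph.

This is an even cycle (C_12). Even cycles are bipartite.
Chromatic number = 2.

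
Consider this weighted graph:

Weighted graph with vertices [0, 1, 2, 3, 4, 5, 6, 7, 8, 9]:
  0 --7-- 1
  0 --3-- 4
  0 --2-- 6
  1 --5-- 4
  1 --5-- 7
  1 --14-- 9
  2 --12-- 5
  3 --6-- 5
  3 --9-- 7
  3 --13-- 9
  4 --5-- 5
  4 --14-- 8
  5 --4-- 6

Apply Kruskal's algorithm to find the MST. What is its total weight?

Applying Kruskal's algorithm (sort edges by weight, add if no cycle):
  Add (0,6) w=2
  Add (0,4) w=3
  Add (5,6) w=4
  Add (1,7) w=5
  Add (1,4) w=5
  Skip (4,5) w=5 (creates cycle)
  Add (3,5) w=6
  Skip (0,1) w=7 (creates cycle)
  Skip (3,7) w=9 (creates cycle)
  Add (2,5) w=12
  Add (3,9) w=13
  Skip (1,9) w=14 (creates cycle)
  Add (4,8) w=14
MST weight = 64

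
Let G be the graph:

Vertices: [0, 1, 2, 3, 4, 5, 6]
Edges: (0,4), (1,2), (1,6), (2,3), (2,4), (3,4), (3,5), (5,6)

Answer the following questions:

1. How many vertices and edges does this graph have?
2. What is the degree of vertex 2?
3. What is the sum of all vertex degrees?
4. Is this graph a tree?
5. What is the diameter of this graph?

Count: 7 vertices, 8 edges.
Vertex 2 has neighbors [1, 3, 4], degree = 3.
Handshaking lemma: 2 * 8 = 16.
A tree on 7 vertices has 6 edges. This graph has 8 edges (2 extra). Not a tree.
Diameter (longest shortest path) = 4.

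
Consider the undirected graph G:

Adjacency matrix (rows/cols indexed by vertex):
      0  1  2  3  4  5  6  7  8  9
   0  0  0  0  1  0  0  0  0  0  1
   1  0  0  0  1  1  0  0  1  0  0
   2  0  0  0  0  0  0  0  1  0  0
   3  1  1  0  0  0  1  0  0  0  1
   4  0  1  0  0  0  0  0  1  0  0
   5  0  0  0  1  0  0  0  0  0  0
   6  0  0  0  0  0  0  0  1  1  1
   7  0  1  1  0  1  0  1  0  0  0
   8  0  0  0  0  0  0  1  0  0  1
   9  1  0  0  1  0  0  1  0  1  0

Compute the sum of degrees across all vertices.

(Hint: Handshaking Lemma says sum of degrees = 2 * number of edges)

Count edges: 13 edges.
By Handshaking Lemma: sum of degrees = 2 * 13 = 26.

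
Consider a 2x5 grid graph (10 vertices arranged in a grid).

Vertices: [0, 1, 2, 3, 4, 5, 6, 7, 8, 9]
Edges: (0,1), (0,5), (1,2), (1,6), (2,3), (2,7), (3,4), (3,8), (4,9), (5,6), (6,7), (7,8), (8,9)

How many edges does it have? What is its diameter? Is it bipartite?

A 2x5 grid has 5 vertical edges and 8 horizontal edges.
Total edges = 5 + 8 = 13.
Diameter = (2-1) + (5-1) = 5 (corner to opposite corner).
Grid graphs are bipartite (checkerboard coloring).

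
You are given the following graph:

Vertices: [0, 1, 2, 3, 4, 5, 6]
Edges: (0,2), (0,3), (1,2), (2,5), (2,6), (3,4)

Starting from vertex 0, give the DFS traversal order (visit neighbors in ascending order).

DFS from vertex 0 (neighbors processed in ascending order):
Visit order: 0, 2, 1, 5, 6, 3, 4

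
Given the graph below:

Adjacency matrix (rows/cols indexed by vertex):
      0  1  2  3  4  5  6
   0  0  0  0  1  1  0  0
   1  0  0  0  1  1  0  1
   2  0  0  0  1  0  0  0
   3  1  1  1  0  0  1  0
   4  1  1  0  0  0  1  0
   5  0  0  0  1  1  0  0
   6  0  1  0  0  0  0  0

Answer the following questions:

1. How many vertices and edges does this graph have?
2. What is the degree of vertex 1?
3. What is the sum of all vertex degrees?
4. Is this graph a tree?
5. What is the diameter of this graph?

Count: 7 vertices, 8 edges.
Vertex 1 has neighbors [3, 4, 6], degree = 3.
Handshaking lemma: 2 * 8 = 16.
A tree on 7 vertices has 6 edges. This graph has 8 edges (2 extra). Not a tree.
Diameter (longest shortest path) = 3.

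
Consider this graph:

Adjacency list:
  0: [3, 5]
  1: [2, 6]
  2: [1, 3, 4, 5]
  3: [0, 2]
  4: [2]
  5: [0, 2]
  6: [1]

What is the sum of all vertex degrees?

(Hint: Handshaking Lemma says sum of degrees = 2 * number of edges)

Count edges: 7 edges.
By Handshaking Lemma: sum of degrees = 2 * 7 = 14.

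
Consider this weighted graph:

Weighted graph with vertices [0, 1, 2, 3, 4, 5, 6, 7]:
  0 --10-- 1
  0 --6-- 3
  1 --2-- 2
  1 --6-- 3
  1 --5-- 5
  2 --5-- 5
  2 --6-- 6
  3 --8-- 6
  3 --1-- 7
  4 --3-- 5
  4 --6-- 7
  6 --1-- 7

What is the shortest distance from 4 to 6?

Using Dijkstra's algorithm from vertex 4:
Shortest path: 4 -> 7 -> 6
Total weight: 6 + 1 = 7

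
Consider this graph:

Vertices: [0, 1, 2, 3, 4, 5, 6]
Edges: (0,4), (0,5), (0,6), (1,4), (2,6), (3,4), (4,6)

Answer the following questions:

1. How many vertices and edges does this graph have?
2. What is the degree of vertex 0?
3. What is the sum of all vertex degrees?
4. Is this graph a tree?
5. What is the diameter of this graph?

Count: 7 vertices, 7 edges.
Vertex 0 has neighbors [4, 5, 6], degree = 3.
Handshaking lemma: 2 * 7 = 14.
A tree on 7 vertices has 6 edges. This graph has 7 edges (1 extra). Not a tree.
Diameter (longest shortest path) = 3.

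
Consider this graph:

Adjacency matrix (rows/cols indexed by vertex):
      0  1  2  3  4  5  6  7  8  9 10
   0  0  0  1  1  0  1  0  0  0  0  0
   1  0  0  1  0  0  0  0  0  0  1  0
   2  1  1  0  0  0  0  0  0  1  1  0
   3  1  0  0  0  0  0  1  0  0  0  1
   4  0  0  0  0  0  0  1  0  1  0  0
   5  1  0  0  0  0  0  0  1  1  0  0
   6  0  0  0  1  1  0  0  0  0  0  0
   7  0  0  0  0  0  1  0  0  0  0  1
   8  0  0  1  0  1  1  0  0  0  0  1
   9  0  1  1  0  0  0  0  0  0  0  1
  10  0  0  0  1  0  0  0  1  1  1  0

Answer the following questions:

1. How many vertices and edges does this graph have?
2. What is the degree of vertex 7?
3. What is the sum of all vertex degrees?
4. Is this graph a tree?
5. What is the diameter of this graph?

Count: 11 vertices, 16 edges.
Vertex 7 has neighbors [5, 10], degree = 2.
Handshaking lemma: 2 * 16 = 32.
A tree on 11 vertices has 10 edges. This graph has 16 edges (6 extra). Not a tree.
Diameter (longest shortest path) = 4.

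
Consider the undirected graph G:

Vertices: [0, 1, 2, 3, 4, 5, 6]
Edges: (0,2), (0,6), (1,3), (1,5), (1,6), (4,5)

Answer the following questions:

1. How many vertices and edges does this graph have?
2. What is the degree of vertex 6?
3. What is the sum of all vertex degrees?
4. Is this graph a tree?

Count: 7 vertices, 6 edges.
Vertex 6 has neighbors [0, 1], degree = 2.
Handshaking lemma: 2 * 6 = 12.
A graph is a tree iff it is connected and has exactly n-1 edges. This graph is connected (all 7 vertices in one component) and has 7-1 = 6 edges. It is a tree.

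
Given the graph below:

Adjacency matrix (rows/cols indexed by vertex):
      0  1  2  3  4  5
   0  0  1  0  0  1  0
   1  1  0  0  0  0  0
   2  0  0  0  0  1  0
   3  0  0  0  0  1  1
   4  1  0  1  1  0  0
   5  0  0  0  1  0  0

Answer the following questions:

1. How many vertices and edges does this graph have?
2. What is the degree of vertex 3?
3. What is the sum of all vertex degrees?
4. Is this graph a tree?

Count: 6 vertices, 5 edges.
Vertex 3 has neighbors [4, 5], degree = 2.
Handshaking lemma: 2 * 5 = 10.
A graph is a tree iff it is connected and has exactly n-1 edges. This graph is connected (all 6 vertices in one component) and has 6-1 = 5 edges. It is a tree.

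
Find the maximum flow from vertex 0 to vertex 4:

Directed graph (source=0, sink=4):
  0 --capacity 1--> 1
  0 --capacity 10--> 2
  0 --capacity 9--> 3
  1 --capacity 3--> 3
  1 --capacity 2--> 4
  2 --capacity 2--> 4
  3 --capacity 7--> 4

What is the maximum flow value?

Computing max flow:
  Flow on (0->1): 1/1
  Flow on (0->2): 2/10
  Flow on (0->3): 7/9
  Flow on (1->4): 1/2
  Flow on (2->4): 2/2
  Flow on (3->4): 7/7
Maximum flow = 10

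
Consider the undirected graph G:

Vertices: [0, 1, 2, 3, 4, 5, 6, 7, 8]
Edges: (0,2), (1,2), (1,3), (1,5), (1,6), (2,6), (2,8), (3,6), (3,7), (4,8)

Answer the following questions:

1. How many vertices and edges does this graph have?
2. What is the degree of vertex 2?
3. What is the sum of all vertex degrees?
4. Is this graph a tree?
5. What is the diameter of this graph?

Count: 9 vertices, 10 edges.
Vertex 2 has neighbors [0, 1, 6, 8], degree = 4.
Handshaking lemma: 2 * 10 = 20.
A tree on 9 vertices has 8 edges. This graph has 10 edges (2 extra). Not a tree.
Diameter (longest shortest path) = 5.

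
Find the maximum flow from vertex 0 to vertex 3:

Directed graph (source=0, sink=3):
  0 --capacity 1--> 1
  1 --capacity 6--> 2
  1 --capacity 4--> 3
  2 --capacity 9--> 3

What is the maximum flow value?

Computing max flow:
  Flow on (0->1): 1/1
  Flow on (1->3): 1/4
Maximum flow = 1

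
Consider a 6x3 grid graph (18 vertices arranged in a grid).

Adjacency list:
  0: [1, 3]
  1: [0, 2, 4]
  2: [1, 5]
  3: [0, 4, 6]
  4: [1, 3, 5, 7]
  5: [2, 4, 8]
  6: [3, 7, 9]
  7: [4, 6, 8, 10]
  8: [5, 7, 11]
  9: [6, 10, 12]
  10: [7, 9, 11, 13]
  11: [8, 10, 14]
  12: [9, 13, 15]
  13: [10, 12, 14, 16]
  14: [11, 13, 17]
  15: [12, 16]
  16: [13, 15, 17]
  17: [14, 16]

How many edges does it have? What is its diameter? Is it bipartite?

A 6x3 grid has 15 vertical edges and 12 horizontal edges.
Total edges = 15 + 12 = 27.
Diameter = (6-1) + (3-1) = 7 (corner to opposite corner).
Grid graphs are bipartite (checkerboard coloring).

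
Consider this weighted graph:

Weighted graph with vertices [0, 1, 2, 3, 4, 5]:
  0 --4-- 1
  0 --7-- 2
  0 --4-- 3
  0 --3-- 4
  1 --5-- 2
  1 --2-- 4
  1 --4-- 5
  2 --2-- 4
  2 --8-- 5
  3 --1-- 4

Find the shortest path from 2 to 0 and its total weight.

Using Dijkstra's algorithm from vertex 2:
Shortest path: 2 -> 4 -> 0
Total weight: 2 + 3 = 5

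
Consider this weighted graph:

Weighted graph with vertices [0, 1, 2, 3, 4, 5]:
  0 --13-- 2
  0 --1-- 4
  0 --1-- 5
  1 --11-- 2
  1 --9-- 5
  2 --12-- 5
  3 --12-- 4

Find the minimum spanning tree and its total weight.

Applying Kruskal's algorithm (sort edges by weight, add if no cycle):
  Add (0,4) w=1
  Add (0,5) w=1
  Add (1,5) w=9
  Add (1,2) w=11
  Skip (2,5) w=12 (creates cycle)
  Add (3,4) w=12
  Skip (0,2) w=13 (creates cycle)
MST weight = 34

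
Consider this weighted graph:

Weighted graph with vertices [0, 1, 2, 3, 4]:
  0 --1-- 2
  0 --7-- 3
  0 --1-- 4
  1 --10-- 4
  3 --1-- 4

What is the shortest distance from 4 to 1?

Using Dijkstra's algorithm from vertex 4:
Shortest path: 4 -> 1
Total weight: 10 = 10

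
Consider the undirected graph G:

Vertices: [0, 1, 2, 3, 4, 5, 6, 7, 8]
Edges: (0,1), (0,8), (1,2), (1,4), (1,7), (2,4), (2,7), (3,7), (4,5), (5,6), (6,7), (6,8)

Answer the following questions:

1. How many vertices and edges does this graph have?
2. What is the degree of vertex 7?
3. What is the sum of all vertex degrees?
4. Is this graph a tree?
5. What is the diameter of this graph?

Count: 9 vertices, 12 edges.
Vertex 7 has neighbors [1, 2, 3, 6], degree = 4.
Handshaking lemma: 2 * 12 = 24.
A tree on 9 vertices has 8 edges. This graph has 12 edges (4 extra). Not a tree.
Diameter (longest shortest path) = 3.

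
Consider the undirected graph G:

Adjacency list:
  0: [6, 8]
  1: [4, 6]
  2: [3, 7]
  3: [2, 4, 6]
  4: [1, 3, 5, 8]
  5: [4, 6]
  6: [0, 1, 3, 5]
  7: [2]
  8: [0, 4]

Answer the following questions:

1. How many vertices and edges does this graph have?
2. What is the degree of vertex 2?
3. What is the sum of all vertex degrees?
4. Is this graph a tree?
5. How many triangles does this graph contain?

Count: 9 vertices, 11 edges.
Vertex 2 has neighbors [3, 7], degree = 2.
Handshaking lemma: 2 * 11 = 22.
A tree on 9 vertices has 8 edges. This graph has 11 edges (3 extra). Not a tree.
Number of triangles = 0.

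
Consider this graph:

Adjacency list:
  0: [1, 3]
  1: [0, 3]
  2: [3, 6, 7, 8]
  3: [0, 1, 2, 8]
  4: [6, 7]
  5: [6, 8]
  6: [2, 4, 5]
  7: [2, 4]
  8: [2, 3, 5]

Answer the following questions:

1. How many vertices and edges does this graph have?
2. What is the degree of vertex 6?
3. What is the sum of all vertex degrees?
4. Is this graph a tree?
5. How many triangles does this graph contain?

Count: 9 vertices, 12 edges.
Vertex 6 has neighbors [2, 4, 5], degree = 3.
Handshaking lemma: 2 * 12 = 24.
A tree on 9 vertices has 8 edges. This graph has 12 edges (4 extra). Not a tree.
Number of triangles = 2.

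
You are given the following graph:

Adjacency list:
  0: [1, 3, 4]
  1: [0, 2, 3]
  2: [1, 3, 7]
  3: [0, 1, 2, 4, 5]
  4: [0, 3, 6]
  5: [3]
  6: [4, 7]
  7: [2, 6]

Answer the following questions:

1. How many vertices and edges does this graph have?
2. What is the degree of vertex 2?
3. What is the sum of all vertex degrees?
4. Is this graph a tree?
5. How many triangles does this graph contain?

Count: 8 vertices, 11 edges.
Vertex 2 has neighbors [1, 3, 7], degree = 3.
Handshaking lemma: 2 * 11 = 22.
A tree on 8 vertices has 7 edges. This graph has 11 edges (4 extra). Not a tree.
Number of triangles = 3.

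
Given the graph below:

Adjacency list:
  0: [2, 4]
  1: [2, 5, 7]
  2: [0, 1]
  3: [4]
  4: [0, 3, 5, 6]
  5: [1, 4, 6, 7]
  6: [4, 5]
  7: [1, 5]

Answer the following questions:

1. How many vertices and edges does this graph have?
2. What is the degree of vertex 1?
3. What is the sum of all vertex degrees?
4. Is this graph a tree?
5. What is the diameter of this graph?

Count: 8 vertices, 10 edges.
Vertex 1 has neighbors [2, 5, 7], degree = 3.
Handshaking lemma: 2 * 10 = 20.
A tree on 8 vertices has 7 edges. This graph has 10 edges (3 extra). Not a tree.
Diameter (longest shortest path) = 3.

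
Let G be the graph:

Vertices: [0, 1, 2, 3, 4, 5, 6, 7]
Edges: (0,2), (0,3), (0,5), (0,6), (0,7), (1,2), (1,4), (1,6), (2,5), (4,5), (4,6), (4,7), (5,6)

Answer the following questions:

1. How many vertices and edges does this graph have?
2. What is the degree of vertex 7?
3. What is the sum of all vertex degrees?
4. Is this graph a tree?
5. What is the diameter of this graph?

Count: 8 vertices, 13 edges.
Vertex 7 has neighbors [0, 4], degree = 2.
Handshaking lemma: 2 * 13 = 26.
A tree on 8 vertices has 7 edges. This graph has 13 edges (6 extra). Not a tree.
Diameter (longest shortest path) = 3.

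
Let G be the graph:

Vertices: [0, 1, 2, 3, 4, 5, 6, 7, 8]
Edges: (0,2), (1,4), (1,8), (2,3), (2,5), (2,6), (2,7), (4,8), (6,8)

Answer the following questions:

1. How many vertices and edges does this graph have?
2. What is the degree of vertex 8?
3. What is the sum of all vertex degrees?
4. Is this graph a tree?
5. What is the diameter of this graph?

Count: 9 vertices, 9 edges.
Vertex 8 has neighbors [1, 4, 6], degree = 3.
Handshaking lemma: 2 * 9 = 18.
A tree on 9 vertices has 8 edges. This graph has 9 edges (1 extra). Not a tree.
Diameter (longest shortest path) = 4.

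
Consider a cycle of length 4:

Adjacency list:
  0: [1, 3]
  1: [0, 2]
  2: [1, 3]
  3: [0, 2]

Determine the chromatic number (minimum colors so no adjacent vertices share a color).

This is an even cycle (C_4). Even cycles are bipartite.
Chromatic number = 2.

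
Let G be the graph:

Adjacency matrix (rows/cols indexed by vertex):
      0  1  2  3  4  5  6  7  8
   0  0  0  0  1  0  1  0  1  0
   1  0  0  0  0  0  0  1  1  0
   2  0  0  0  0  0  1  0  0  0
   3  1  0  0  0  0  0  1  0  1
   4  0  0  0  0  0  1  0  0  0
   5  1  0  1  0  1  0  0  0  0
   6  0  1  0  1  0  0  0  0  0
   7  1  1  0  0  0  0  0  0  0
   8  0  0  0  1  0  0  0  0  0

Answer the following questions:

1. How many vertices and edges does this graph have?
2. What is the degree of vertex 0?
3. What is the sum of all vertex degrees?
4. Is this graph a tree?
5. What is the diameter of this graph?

Count: 9 vertices, 9 edges.
Vertex 0 has neighbors [3, 5, 7], degree = 3.
Handshaking lemma: 2 * 9 = 18.
A tree on 9 vertices has 8 edges. This graph has 9 edges (1 extra). Not a tree.
Diameter (longest shortest path) = 4.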